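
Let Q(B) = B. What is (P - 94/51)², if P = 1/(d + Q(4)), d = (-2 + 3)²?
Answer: 175561/65025 ≈ 2.6999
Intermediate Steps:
d = 1 (d = 1² = 1)
P = ⅕ (P = 1/(1 + 4) = 1/5 = ⅕ ≈ 0.20000)
(P - 94/51)² = (⅕ - 94/51)² = (-419/255)² = 175561/65025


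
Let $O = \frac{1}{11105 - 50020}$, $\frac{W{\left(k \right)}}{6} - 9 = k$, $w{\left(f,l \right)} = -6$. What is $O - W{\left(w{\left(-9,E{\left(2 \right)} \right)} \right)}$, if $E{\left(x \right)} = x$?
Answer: $- \frac{700471}{38915} \approx -18.0$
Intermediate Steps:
$W{\left(k \right)} = 54 + 6 k$
$O = - \frac{1}{38915}$ ($O = \frac{1}{-38915} = - \frac{1}{38915} \approx -2.5697 \cdot 10^{-5}$)
$O - W{\left(w{\left(-9,E{\left(2 \right)} \right)} \right)} = - \frac{1}{38915} - \left(54 + 6 \left(-6\right)\right) = - \frac{1}{38915} - \left(54 - 36\right) = - \frac{1}{38915} - 18 = - \frac{700471}{38915}$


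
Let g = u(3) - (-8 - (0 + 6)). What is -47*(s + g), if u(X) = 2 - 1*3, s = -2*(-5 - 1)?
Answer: -1175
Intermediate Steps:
s = 12 (s = -2*(-6) = 12)
u(X) = -1 (u(X) = 2 - 3 = -1)
g = 13 (g = -1 - (-8 - (0 + 6)) = -1 - (-8 - 1*6) = -1 - (-8 - 6) = -1 - 1*(-14) = -1 + 14 = 13)
-47*(s + g) = -47*(12 + 13) = -47*25 = -1175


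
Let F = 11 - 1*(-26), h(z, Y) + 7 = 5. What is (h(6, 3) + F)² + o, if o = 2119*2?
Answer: 5463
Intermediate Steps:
h(z, Y) = -2 (h(z, Y) = -7 + 5 = -2)
F = 37 (F = 11 + 26 = 37)
o = 4238
(h(6, 3) + F)² + o = (-2 + 37)² + 4238 = 35² + 4238 = 1225 + 4238 = 5463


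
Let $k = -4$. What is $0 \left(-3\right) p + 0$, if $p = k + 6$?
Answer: $0$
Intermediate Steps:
$p = 2$ ($p = -4 + 6 = 2$)
$0 \left(-3\right) p + 0 = 0 \left(-3\right) 2 + 0 = 0 \cdot 2 + 0 = 0 + 0 = 0$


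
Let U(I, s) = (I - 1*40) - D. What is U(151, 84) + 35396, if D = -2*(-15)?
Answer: 35477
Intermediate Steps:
D = 30
U(I, s) = -70 + I (U(I, s) = (I - 1*40) - 1*30 = (I - 40) - 30 = (-40 + I) - 30 = -70 + I)
U(151, 84) + 35396 = (-70 + 151) + 35396 = 81 + 35396 = 35477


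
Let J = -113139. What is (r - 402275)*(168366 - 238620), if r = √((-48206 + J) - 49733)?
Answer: 28261427850 - 70254*I*√211078 ≈ 2.8261e+10 - 3.2277e+7*I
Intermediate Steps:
r = I*√211078 (r = √((-48206 - 113139) - 49733) = √(-161345 - 49733) = √(-211078) = I*√211078 ≈ 459.43*I)
(r - 402275)*(168366 - 238620) = (I*√211078 - 402275)*(168366 - 238620) = (-402275 + I*√211078)*(-70254) = 28261427850 - 70254*I*√211078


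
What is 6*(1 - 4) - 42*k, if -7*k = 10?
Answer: 42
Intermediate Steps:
k = -10/7 (k = -⅐*10 = -10/7 ≈ -1.4286)
6*(1 - 4) - 42*k = 6*(1 - 4) - 42*(-10/7) = 6*(-3) + 60 = -18 + 60 = 42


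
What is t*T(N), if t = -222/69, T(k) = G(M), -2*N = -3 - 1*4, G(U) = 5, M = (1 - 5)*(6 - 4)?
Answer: -370/23 ≈ -16.087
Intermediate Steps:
M = -8 (M = -4*2 = -8)
N = 7/2 (N = -(-3 - 1*4)/2 = -(-3 - 4)/2 = -1/2*(-7) = 7/2 ≈ 3.5000)
T(k) = 5
t = -74/23 (t = -222*1/69 = -74/23 ≈ -3.2174)
t*T(N) = -74/23*5 = -370/23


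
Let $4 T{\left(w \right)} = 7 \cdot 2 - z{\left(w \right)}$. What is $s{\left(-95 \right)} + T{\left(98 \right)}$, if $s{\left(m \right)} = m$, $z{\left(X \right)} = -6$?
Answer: $-90$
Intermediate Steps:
$T{\left(w \right)} = 5$ ($T{\left(w \right)} = \frac{7 \cdot 2 - -6}{4} = \frac{14 + 6}{4} = \frac{1}{4} \cdot 20 = 5$)
$s{\left(-95 \right)} + T{\left(98 \right)} = -95 + 5 = -90$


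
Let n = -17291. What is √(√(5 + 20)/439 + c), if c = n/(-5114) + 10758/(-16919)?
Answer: √3977232939627533553282/37983933274 ≈ 1.6603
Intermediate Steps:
c = 237530017/86523766 (c = -17291/(-5114) + 10758/(-16919) = -17291*(-1/5114) + 10758*(-1/16919) = 17291/5114 - 10758/16919 = 237530017/86523766 ≈ 2.7453)
√(√(5 + 20)/439 + c) = √(√(5 + 20)/439 + 237530017/86523766) = √(√25/439 + 237530017/86523766) = √((1/439)*5 + 237530017/86523766) = √(5/439 + 237530017/86523766) = √(104708296293/37983933274) = √3977232939627533553282/37983933274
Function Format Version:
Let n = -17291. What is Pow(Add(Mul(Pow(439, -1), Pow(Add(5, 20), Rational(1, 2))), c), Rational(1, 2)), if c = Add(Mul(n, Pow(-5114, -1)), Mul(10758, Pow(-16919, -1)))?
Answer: Mul(Rational(1, 37983933274), Pow(3977232939627533553282, Rational(1, 2))) ≈ 1.6603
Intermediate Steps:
c = Rational(237530017, 86523766) (c = Add(Mul(-17291, Pow(-5114, -1)), Mul(10758, Pow(-16919, -1))) = Add(Mul(-17291, Rational(-1, 5114)), Mul(10758, Rational(-1, 16919))) = Add(Rational(17291, 5114), Rational(-10758, 16919)) = Rational(237530017, 86523766) ≈ 2.7453)
Pow(Add(Mul(Pow(439, -1), Pow(Add(5, 20), Rational(1, 2))), c), Rational(1, 2)) = Pow(Add(Mul(Pow(439, -1), Pow(Add(5, 20), Rational(1, 2))), Rational(237530017, 86523766)), Rational(1, 2)) = Pow(Add(Mul(Rational(1, 439), Pow(25, Rational(1, 2))), Rational(237530017, 86523766)), Rational(1, 2)) = Pow(Add(Mul(Rational(1, 439), 5), Rational(237530017, 86523766)), Rational(1, 2)) = Pow(Add(Rational(5, 439), Rational(237530017, 86523766)), Rational(1, 2)) = Pow(Rational(104708296293, 37983933274), Rational(1, 2)) = Mul(Rational(1, 37983933274), Pow(3977232939627533553282, Rational(1, 2)))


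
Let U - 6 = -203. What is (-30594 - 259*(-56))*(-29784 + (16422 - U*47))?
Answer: 66017270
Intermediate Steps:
U = -197 (U = 6 - 203 = -197)
(-30594 - 259*(-56))*(-29784 + (16422 - U*47)) = (-30594 - 259*(-56))*(-29784 + (16422 - (-197)*47)) = (-30594 + 14504)*(-29784 + (16422 - 1*(-9259))) = -16090*(-29784 + (16422 + 9259)) = -16090*(-29784 + 25681) = -16090*(-4103) = 66017270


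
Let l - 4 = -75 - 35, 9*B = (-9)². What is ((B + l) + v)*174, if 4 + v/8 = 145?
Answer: 179394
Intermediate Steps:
B = 9 (B = (⅑)*(-9)² = (⅑)*81 = 9)
v = 1128 (v = -32 + 8*145 = -32 + 1160 = 1128)
l = -106 (l = 4 + (-75 - 35) = 4 - 110 = -106)
((B + l) + v)*174 = ((9 - 106) + 1128)*174 = (-97 + 1128)*174 = 1031*174 = 179394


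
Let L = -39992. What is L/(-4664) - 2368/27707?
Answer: 137126749/16153181 ≈ 8.4892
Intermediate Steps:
L/(-4664) - 2368/27707 = -39992/(-4664) - 2368/27707 = -39992*(-1/4664) - 2368*1/27707 = 4999/583 - 2368/27707 = 137126749/16153181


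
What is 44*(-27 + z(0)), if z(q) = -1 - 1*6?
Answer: -1496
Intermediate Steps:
z(q) = -7 (z(q) = -1 - 6 = -7)
44*(-27 + z(0)) = 44*(-27 - 7) = 44*(-34) = -1496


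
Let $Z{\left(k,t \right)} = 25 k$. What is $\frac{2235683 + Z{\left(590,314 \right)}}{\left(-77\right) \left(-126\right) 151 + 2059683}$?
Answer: $\frac{2250433}{3524685} \approx 0.63848$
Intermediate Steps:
$\frac{2235683 + Z{\left(590,314 \right)}}{\left(-77\right) \left(-126\right) 151 + 2059683} = \frac{2235683 + 25 \cdot 590}{\left(-77\right) \left(-126\right) 151 + 2059683} = \frac{2235683 + 14750}{9702 \cdot 151 + 2059683} = \frac{2250433}{1465002 + 2059683} = \frac{2250433}{3524685}$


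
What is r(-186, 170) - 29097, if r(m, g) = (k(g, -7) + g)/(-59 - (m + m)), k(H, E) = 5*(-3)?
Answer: -9107206/313 ≈ -29097.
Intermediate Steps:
k(H, E) = -15
r(m, g) = (-15 + g)/(-59 - 2*m) (r(m, g) = (-15 + g)/(-59 - (m + m)) = (-15 + g)/(-59 - 2*m))
r(-186, 170) - 29097 = (15 - 1*170)/(59 + 2*(-186)) - 29097 = (15 - 170)/(59 - 372) - 29097 = -155/(-313) - 29097 = -1/313*(-155) - 29097 = 155/313 - 29097 = -9107206/313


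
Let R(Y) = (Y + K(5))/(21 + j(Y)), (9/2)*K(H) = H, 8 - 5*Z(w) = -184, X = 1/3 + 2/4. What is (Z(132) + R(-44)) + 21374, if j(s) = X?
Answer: 42071506/1965 ≈ 21410.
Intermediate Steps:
X = ⅚ (X = 1*(⅓) + 2*(¼) = ⅓ + ½ = ⅚ ≈ 0.83333)
Z(w) = 192/5 (Z(w) = 8/5 - ⅕*(-184) = 8/5 + 184/5 = 192/5)
K(H) = 2*H/9
j(s) = ⅚
R(Y) = 20/393 + 6*Y/131 (R(Y) = (Y + (2/9)*5)/(21 + ⅚) = (Y + 10/9)/(131/6) = (10/9 + Y)*(6/131) = 20/393 + 6*Y/131)
(Z(132) + R(-44)) + 21374 = (192/5 + (20/393 + (6/131)*(-44))) + 21374 = (192/5 + (20/393 - 264/131)) + 21374 = (192/5 - 772/393) + 21374 = 71596/1965 + 21374 = 42071506/1965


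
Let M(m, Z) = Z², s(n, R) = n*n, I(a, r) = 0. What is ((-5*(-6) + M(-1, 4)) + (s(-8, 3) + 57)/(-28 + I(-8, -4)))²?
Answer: 1361889/784 ≈ 1737.1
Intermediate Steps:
s(n, R) = n²
((-5*(-6) + M(-1, 4)) + (s(-8, 3) + 57)/(-28 + I(-8, -4)))² = ((-5*(-6) + 4²) + ((-8)² + 57)/(-28 + 0))² = ((30 + 16) + (64 + 57)/(-28))² = (46 + 121*(-1/28))² = (46 - 121/28)² = (1167/28)² = 1361889/784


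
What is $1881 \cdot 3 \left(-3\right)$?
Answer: $-16929$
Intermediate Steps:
$1881 \cdot 3 \left(-3\right) = 1881 \left(-9\right) = -16929$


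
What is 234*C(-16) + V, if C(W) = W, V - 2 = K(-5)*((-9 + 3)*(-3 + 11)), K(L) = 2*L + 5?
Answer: -3502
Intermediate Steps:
K(L) = 5 + 2*L
V = 242 (V = 2 + (5 + 2*(-5))*((-9 + 3)*(-3 + 11)) = 2 + (5 - 10)*(-6*8) = 2 - 5*(-48) = 2 + 240 = 242)
234*C(-16) + V = 234*(-16) + 242 = -3744 + 242 = -3502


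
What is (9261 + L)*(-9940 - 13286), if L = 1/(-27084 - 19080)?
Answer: -1654948512413/7694 ≈ -2.1510e+8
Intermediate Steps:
L = -1/46164 (L = 1/(-46164) = -1/46164 ≈ -2.1662e-5)
(9261 + L)*(-9940 - 13286) = (9261 - 1/46164)*(-9940 - 13286) = (427524803/46164)*(-23226) = -1654948512413/7694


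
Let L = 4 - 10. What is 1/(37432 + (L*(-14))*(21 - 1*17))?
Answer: 1/37768 ≈ 2.6477e-5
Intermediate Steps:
L = -6
1/(37432 + (L*(-14))*(21 - 1*17)) = 1/(37432 + (-6*(-14))*(21 - 1*17)) = 1/(37432 + 84*(21 - 17)) = 1/(37432 + 84*4) = 1/(37432 + 336) = 1/37768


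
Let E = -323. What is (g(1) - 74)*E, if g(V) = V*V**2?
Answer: 23579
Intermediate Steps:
g(V) = V**3
(g(1) - 74)*E = (1**3 - 74)*(-323) = (1 - 74)*(-323) = -73*(-323) = 23579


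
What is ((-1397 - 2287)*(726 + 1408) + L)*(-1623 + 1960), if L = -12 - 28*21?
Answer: -2649580272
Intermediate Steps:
L = -600 (L = -12 - 588 = -600)
((-1397 - 2287)*(726 + 1408) + L)*(-1623 + 1960) = ((-1397 - 2287)*(726 + 1408) - 600)*(-1623 + 1960) = (-3684*2134 - 600)*337 = (-7861656 - 600)*337 = -7862256*337 = -2649580272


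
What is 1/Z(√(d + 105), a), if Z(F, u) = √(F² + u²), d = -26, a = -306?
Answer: √93715/93715 ≈ 0.0032666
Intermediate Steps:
1/Z(√(d + 105), a) = 1/(√((√(-26 + 105))² + (-306)²)) = 1/(√((√79)² + 93636)) = 1/(√(79 + 93636)) = 1/(√93715) = √93715/93715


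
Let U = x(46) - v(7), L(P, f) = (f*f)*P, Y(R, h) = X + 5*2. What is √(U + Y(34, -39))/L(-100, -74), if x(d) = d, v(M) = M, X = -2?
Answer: -√47/547600 ≈ -1.2519e-5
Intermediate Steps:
Y(R, h) = 8 (Y(R, h) = -2 + 5*2 = -2 + 10 = 8)
L(P, f) = P*f² (L(P, f) = f²*P = P*f²)
U = 39 (U = 46 - 1*7 = 46 - 7 = 39)
√(U + Y(34, -39))/L(-100, -74) = √(39 + 8)/((-100*(-74)²)) = √47/((-100*5476)) = √47/(-547600) = √47*(-1/547600) = -√47/547600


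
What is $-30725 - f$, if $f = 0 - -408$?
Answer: $-31133$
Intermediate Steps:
$f = 408$ ($f = 0 + 408 = 408$)
$-30725 - f = -30725 - 408 = -31133$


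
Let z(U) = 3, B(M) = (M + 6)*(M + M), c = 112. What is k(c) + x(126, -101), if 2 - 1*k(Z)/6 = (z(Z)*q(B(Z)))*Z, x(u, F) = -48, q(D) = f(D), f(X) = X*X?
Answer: -1408479658020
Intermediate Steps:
f(X) = X²
B(M) = 2*M*(6 + M) (B(M) = (6 + M)*(2*M) = 2*M*(6 + M))
q(D) = D²
k(Z) = 12 - 72*Z³*(6 + Z)² (k(Z) = 12 - 6*3*(2*Z*(6 + Z))²*Z = 12 - 6*3*(4*Z²*(6 + Z)²)*Z = 12 - 6*12*Z²*(6 + Z)²*Z = 12 - 72*Z³*(6 + Z)²)
k(c) + x(126, -101) = (12 - 72*112³*(6 + 112)²) - 48 = (12 - 72*1404928*118²) - 48 = (12 - 72*1404928*13924) - 48 = (12 - 1408479657984) - 48 = -1408479657972 - 48 = -1408479658020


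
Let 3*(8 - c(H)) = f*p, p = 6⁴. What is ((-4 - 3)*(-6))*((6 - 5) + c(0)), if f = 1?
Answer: -17766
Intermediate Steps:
p = 1296
c(H) = -424 (c(H) = 8 - 1296/3 = 8 - ⅓*1296 = 8 - 432 = -424)
((-4 - 3)*(-6))*((6 - 5) + c(0)) = ((-4 - 3)*(-6))*((6 - 5) - 424) = (-7*(-6))*(1 - 424) = 42*(-423) = -17766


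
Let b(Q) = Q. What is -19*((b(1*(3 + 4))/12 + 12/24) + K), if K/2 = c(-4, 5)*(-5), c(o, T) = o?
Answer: -9367/12 ≈ -780.58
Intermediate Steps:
K = 40 (K = 2*(-4*(-5)) = 2*20 = 40)
-19*((b(1*(3 + 4))/12 + 12/24) + K) = -19*(((1*(3 + 4))/12 + 12/24) + 40) = -19*(((1*7)*(1/12) + 12*(1/24)) + 40) = -19*((7*(1/12) + ½) + 40) = -19*((7/12 + ½) + 40) = -19*(13/12 + 40) = -19*493/12 = -9367/12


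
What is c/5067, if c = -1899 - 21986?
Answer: -23885/5067 ≈ -4.7138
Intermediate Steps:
c = -23885
c/5067 = -23885/5067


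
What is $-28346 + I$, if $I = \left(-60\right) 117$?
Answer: $-35366$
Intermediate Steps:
$I = -7020$
$-28346 + I = -28346 - 7020 = -35366$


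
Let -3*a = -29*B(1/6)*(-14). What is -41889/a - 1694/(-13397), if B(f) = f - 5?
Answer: -5040709819/78868139 ≈ -63.913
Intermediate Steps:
B(f) = -5 + f
a = 5887/9 (a = -(-29*(-5 + 1/6))*(-14)/3 = -(-29*(-5 + ⅙))*(-14)/3 = -(-29*(-29/6))*(-14)/3 = -841*(-14)/18 = -⅓*(-5887/3) = 5887/9 ≈ 654.11)
-41889/a - 1694/(-13397) = -41889/5887/9 - 1694/(-13397) = -41889*9/5887 - 1694*(-1/13397) = -377001/5887 + 1694/13397 = -5040709819/78868139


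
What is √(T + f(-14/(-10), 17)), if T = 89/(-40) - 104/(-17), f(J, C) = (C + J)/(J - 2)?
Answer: I*√27855690/1020 ≈ 5.1744*I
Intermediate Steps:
f(J, C) = (C + J)/(-2 + J)
T = 2647/680 (T = 89*(-1/40) - 104*(-1/17) = -89/40 + 104/17 = 2647/680 ≈ 3.8926)
√(T + f(-14/(-10), 17)) = √(2647/680 + (17 - 14/(-10))/(-2 - 14/(-10))) = √(2647/680 + (17 - 14*(-⅒))/(-2 - 14*(-⅒))) = √(2647/680 + (17 + 7/5)/(-2 + 7/5)) = √(2647/680 + (92/5)/(-⅗)) = √(2647/680 - 5/3*92/5) = √(2647/680 - 92/3) = √(-54619/2040) = I*√27855690/1020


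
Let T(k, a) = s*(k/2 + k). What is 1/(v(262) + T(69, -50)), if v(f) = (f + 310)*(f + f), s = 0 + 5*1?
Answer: 2/600491 ≈ 3.3306e-6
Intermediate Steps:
s = 5 (s = 0 + 5 = 5)
T(k, a) = 15*k/2 (T(k, a) = 5*(k/2 + k) = 5*(3*k/2) = 15*k/2)
v(f) = 2*f*(310 + f) (v(f) = (310 + f)*(2*f) = 2*f*(310 + f))
1/(v(262) + T(69, -50)) = 1/(2*262*(310 + 262) + (15/2)*69) = 1/(2*262*572 + 1035/2) = 1/(299728 + 1035/2) = 1/(600491/2) = 2/600491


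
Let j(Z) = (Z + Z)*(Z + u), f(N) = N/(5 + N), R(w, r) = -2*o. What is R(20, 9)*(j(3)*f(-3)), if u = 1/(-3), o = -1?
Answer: -48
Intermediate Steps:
R(w, r) = 2 (R(w, r) = -2*(-1) = 2)
u = -⅓ ≈ -0.33333
j(Z) = 2*Z*(-⅓ + Z) (j(Z) = (Z + Z)*(Z - ⅓) = (2*Z)*(-⅓ + Z) = 2*Z*(-⅓ + Z))
R(20, 9)*(j(3)*f(-3)) = 2*(((⅔)*3*(-1 + 3*3))*(-3/(5 - 3))) = 2*(((⅔)*3*(-1 + 9))*(-3/2)) = 2*(((⅔)*3*8)*(-3*½)) = 2*(16*(-3/2)) = 2*(-24) = -48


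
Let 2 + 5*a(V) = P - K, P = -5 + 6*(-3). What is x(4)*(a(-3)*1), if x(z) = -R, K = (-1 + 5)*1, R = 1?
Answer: 29/5 ≈ 5.8000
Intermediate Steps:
P = -23 (P = -5 - 18 = -23)
K = 4 (K = 4*1 = 4)
a(V) = -29/5 (a(V) = -2/5 + (-23 - 1*4)/5 = -2/5 + (-23 - 4)/5 = -2/5 + (1/5)*(-27) = -2/5 - 27/5 = -29/5)
x(z) = -1 (x(z) = -1*1 = -1)
x(4)*(a(-3)*1) = -(-29)/5 = -1*(-29/5) = 29/5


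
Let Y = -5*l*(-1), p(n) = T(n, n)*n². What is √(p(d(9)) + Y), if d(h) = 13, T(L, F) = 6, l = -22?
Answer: 2*√226 ≈ 30.067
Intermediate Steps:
p(n) = 6*n²
Y = -110 (Y = -5*(-22)*(-1) = 110*(-1) = -110)
√(p(d(9)) + Y) = √(6*13² - 110) = √(6*169 - 110) = √(1014 - 110) = √904 = 2*√226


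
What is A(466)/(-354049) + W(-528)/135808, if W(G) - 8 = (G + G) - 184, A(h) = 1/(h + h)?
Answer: -6351995231/700204123496 ≈ -0.0090716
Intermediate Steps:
A(h) = 1/(2*h)
W(G) = -176 + 2*G (W(G) = 8 + ((G + G) - 184) = 8 + (2*G - 184) = 8 + (-184 + 2*G) = -176 + 2*G)
A(466)/(-354049) + W(-528)/135808 = ((1/2)/466)/(-354049) + (-176 + 2*(-528))/135808 = ((1/2)*(1/466))*(-1/354049) + (-176 - 1056)*(1/135808) = (1/932)*(-1/354049) - 1232*1/135808 = -1/329973668 - 77/8488 = -6351995231/700204123496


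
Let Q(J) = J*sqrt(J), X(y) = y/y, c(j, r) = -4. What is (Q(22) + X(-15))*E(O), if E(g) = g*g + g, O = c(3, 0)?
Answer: 12 + 264*sqrt(22) ≈ 1250.3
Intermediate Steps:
X(y) = 1
Q(J) = J**(3/2)
O = -4
E(g) = g + g**2 (E(g) = g**2 + g = g + g**2)
(Q(22) + X(-15))*E(O) = (22**(3/2) + 1)*(-4*(1 - 4)) = (22*sqrt(22) + 1)*(-4*(-3)) = (1 + 22*sqrt(22))*12 = 12 + 264*sqrt(22)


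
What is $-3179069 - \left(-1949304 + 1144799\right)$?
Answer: $-2374564$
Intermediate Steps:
$-3179069 - \left(-1949304 + 1144799\right) = -3179069 - -804505 = -3179069 + 804505 = -2374564$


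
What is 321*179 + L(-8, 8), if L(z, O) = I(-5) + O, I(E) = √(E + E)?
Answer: 57467 + I*√10 ≈ 57467.0 + 3.1623*I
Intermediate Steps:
I(E) = √2*√E (I(E) = √(2*E) = √2*√E)
L(z, O) = O + I*√10 (L(z, O) = √2*√(-5) + O = √2*(I*√5) + O = I*√10 + O = O + I*√10)
321*179 + L(-8, 8) = 321*179 + (8 + I*√10) = 57459 + (8 + I*√10) = 57467 + I*√10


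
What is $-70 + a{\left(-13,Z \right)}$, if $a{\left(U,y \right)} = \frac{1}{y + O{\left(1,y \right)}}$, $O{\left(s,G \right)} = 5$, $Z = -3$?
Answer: $- \frac{139}{2} \approx -69.5$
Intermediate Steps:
$a{\left(U,y \right)} = \frac{1}{5 + y}$ ($a{\left(U,y \right)} = \frac{1}{y + 5} = \frac{1}{5 + y}$)
$-70 + a{\left(-13,Z \right)} = -70 + \frac{1}{5 - 3} = -70 + \frac{1}{2} = - \frac{139}{2}$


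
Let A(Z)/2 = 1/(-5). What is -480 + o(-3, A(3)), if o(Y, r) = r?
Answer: -2402/5 ≈ -480.40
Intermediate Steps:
A(Z) = -⅖ (A(Z) = 2*(1/(-5)) = 2*(1*(-⅕)) = 2*(-⅕) = -⅖)
-480 + o(-3, A(3)) = -480 - ⅖ = -2402/5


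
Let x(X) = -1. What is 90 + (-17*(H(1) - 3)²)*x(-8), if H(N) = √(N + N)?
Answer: 277 - 102*√2 ≈ 132.75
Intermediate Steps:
H(N) = √2*√N (H(N) = √(2*N) = √2*√N)
90 + (-17*(H(1) - 3)²)*x(-8) = 90 - 17*(√2*√1 - 3)²*(-1) = 90 - 17*(√2*1 - 3)²*(-1) = 90 - 17*(√2 - 3)²*(-1) = 90 - 17*(-3 + √2)²*(-1) = 90 + 17*(-3 + √2)²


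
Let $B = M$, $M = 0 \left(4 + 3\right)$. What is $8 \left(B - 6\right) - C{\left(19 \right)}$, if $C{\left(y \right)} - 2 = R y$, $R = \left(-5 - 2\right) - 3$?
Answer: $140$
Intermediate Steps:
$M = 0$ ($M = 0 \cdot 7 = 0$)
$B = 0$
$R = -10$ ($R = \left(-5 - 2\right) - 3 = -7 - 3 = -10$)
$C{\left(y \right)} = 2 - 10 y$
$8 \left(B - 6\right) - C{\left(19 \right)} = 8 \left(0 - 6\right) - \left(2 - 190\right) = 8 \left(-6\right) - \left(2 - 190\right) = -48 - -188 = -48 + 188 = 140$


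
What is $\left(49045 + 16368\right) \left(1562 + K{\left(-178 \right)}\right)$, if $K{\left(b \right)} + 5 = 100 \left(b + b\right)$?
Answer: $-2226854759$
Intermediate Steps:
$K{\left(b \right)} = -5 + 200 b$ ($K{\left(b \right)} = -5 + 100 \left(b + b\right) = -5 + 100 \cdot 2 b = -5 + 200 b$)
$\left(49045 + 16368\right) \left(1562 + K{\left(-178 \right)}\right) = \left(49045 + 16368\right) \left(1562 + \left(-5 + 200 \left(-178\right)\right)\right) = 65413 \left(1562 - 35605\right) = 65413 \left(-34043\right) = -2226854759$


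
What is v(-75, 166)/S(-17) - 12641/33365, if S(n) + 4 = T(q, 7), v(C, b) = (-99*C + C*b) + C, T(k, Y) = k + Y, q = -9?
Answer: 28347609/33365 ≈ 849.62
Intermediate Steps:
T(k, Y) = Y + k
v(C, b) = -98*C + C*b
S(n) = -6 (S(n) = -4 + (7 - 9) = -4 - 2 = -6)
v(-75, 166)/S(-17) - 12641/33365 = -75*(-98 + 166)/(-6) - 12641/33365 = -75*68*(-⅙) - 12641*1/33365 = -5100*(-⅙) - 12641/33365 = 850 - 12641/33365 = 28347609/33365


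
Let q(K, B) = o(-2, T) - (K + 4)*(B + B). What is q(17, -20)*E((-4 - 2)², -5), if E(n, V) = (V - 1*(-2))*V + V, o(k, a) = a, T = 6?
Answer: 8460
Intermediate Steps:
E(n, V) = V + V*(2 + V) (E(n, V) = (V + 2)*V + V = (2 + V)*V + V = V*(2 + V) + V = V + V*(2 + V))
q(K, B) = 6 - 2*B*(4 + K) (q(K, B) = 6 - (K + 4)*(B + B) = 6 - (4 + K)*2*B = 6 - 2*B*(4 + K))
q(17, -20)*E((-4 - 2)², -5) = (6 - 8*(-20) - 2*(-20)*17)*(-5*(3 - 5)) = (6 + 160 + 680)*(-5*(-2)) = 846*10 = 8460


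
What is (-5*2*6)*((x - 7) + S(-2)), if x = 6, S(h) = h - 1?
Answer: 240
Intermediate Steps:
S(h) = -1 + h
(-5*2*6)*((x - 7) + S(-2)) = (-5*2*6)*((6 - 7) + (-1 - 2)) = (-10*6)*(-1 - 3) = -60*(-4) = 240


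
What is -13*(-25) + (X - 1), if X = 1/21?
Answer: 6805/21 ≈ 324.05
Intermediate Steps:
X = 1/21 (X = 1*(1/21) = 1/21 ≈ 0.047619)
-13*(-25) + (X - 1) = -13*(-25) + (1/21 - 1) = 325 - 20/21 = 6805/21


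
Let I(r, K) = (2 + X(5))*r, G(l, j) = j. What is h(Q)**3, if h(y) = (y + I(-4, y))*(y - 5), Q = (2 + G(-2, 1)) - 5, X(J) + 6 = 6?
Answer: 343000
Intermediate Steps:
X(J) = 0 (X(J) = -6 + 6 = 0)
I(r, K) = 2*r (I(r, K) = (2 + 0)*r = 2*r)
Q = -2 (Q = (2 + 1) - 5 = 3 - 5 = -2)
h(y) = (-8 + y)*(-5 + y) (h(y) = (y + 2*(-4))*(y - 5) = (y - 8)*(-5 + y) = (-8 + y)*(-5 + y))
h(Q)**3 = (40 + (-2)**2 - 13*(-2))**3 = (40 + 4 + 26)**3 = 70**3 = 343000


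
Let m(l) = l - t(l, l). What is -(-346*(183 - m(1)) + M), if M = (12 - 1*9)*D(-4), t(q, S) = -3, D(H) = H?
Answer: 61946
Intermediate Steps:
M = -12 (M = (12 - 1*9)*(-4) = (12 - 9)*(-4) = 3*(-4) = -12)
m(l) = 3 + l (m(l) = l - 1*(-3) = l + 3 = 3 + l)
-(-346*(183 - m(1)) + M) = -(-346*(183 - (3 + 1)) - 12) = -(-346*(183 - 1*4) - 12) = -(-346*(183 - 4) - 12) = -(-346*179 - 12) = -(-61934 - 12) = -1*(-61946) = 61946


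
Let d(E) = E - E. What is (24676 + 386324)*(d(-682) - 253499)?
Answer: -104188089000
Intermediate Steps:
d(E) = 0
(24676 + 386324)*(d(-682) - 253499) = (24676 + 386324)*(0 - 253499) = 411000*(-253499) = -104188089000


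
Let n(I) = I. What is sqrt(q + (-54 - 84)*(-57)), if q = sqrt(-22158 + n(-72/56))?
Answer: 3*sqrt(42826 + 7*I*sqrt(13405))/7 ≈ 88.694 + 0.83917*I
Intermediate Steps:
q = 9*I*sqrt(13405)/7 (q = sqrt(-22158 - 72/56) = sqrt(-22158 - 72*1/56) = sqrt(-22158 - 9/7) = sqrt(-155115/7) = 9*I*sqrt(13405)/7 ≈ 148.86*I)
sqrt(q + (-54 - 84)*(-57)) = sqrt(9*I*sqrt(13405)/7 + (-54 - 84)*(-57)) = sqrt(9*I*sqrt(13405)/7 - 138*(-57)) = sqrt(9*I*sqrt(13405)/7 + 7866) = sqrt(7866 + 9*I*sqrt(13405)/7)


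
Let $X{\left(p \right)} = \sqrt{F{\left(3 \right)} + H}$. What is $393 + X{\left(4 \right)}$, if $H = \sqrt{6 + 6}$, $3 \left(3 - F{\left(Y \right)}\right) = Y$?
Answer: $393 + \sqrt{2 + 2 \sqrt{3}} \approx 395.34$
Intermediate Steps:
$F{\left(Y \right)} = 3 - \frac{Y}{3}$
$H = 2 \sqrt{3}$ ($H = \sqrt{12} = 2 \sqrt{3} \approx 3.4641$)
$X{\left(p \right)} = \sqrt{2 + 2 \sqrt{3}}$ ($X{\left(p \right)} = \sqrt{\left(3 - 1\right) + 2 \sqrt{3}} = \sqrt{2 + 2 \sqrt{3}}$)
$393 + X{\left(4 \right)} = 393 + \sqrt{2 + 2 \sqrt{3}}$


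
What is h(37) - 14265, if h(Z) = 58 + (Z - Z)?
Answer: -14207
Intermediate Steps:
h(Z) = 58 (h(Z) = 58 + 0 = 58)
h(37) - 14265 = 58 - 14265 = -14207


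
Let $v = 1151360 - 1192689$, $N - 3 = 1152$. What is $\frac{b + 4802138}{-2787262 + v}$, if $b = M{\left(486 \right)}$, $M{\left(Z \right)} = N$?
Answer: $- \frac{4803293}{2828591} \approx -1.6981$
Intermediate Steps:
$N = 1155$ ($N = 3 + 1152 = 1155$)
$M{\left(Z \right)} = 1155$
$v = -41329$ ($v = 1151360 - 1192689 = -41329$)
$b = 1155$
$\frac{b + 4802138}{-2787262 + v} = \frac{1155 + 4802138}{-2787262 - 41329} = \frac{4803293}{-2828591} = 4803293 \left(- \frac{1}{2828591}\right) = - \frac{4803293}{2828591}$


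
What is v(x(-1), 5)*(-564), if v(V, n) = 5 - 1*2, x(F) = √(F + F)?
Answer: -1692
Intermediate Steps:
x(F) = √2*√F (x(F) = √(2*F) = √2*√F)
v(V, n) = 3 (v(V, n) = 5 - 2 = 3)
v(x(-1), 5)*(-564) = 3*(-564) = -1692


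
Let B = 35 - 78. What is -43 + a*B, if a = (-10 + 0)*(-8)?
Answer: -3483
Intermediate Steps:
a = 80 (a = -10*(-8) = 80)
B = -43
-43 + a*B = -43 + 80*(-43) = -43 - 3440 = -3483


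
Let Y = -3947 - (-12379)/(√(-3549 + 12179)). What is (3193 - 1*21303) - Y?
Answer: -14163 - 12379*√8630/8630 ≈ -14296.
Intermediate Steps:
Y = -3947 + 12379*√8630/8630 (Y = -3947 - (-12379)/(√8630) = -3947 - (-12379)*√8630/8630 = -3947 + 12379*√8630/8630 ≈ -3813.7)
(3193 - 1*21303) - Y = (3193 - 1*21303) - (-3947 + 12379*√8630/8630) = (3193 - 21303) + (3947 - 12379*√8630/8630) = -18110 + (3947 - 12379*√8630/8630) = -14163 - 12379*√8630/8630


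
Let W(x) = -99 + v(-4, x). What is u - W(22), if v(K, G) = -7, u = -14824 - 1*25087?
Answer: -39805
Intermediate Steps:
u = -39911 (u = -14824 - 25087 = -39911)
W(x) = -106 (W(x) = -99 - 7 = -106)
u - W(22) = -39911 - 1*(-106) = -39911 + 106 = -39805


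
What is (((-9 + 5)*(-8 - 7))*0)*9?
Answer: 0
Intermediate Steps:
(((-9 + 5)*(-8 - 7))*0)*9 = (-4*(-15)*0)*9 = (60*0)*9 = 0*9 = 0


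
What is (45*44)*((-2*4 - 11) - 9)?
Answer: -55440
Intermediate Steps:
(45*44)*((-2*4 - 11) - 9) = 1980*((-8 - 11) - 9) = 1980*(-19 - 9) = 1980*(-28) = -55440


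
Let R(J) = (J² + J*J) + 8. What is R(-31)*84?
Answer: 162120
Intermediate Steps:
R(J) = 8 + 2*J² (R(J) = (J² + J²) + 8 = 2*J² + 8 = 8 + 2*J²)
R(-31)*84 = (8 + 2*(-31)²)*84 = (8 + 2*961)*84 = (8 + 1922)*84 = 1930*84 = 162120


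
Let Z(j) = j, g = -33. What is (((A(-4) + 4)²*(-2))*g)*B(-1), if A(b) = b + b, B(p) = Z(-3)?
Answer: -3168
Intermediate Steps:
B(p) = -3
A(b) = 2*b
(((A(-4) + 4)²*(-2))*g)*B(-1) = (((2*(-4) + 4)²*(-2))*(-33))*(-3) = (((-8 + 4)²*(-2))*(-33))*(-3) = (((-4)²*(-2))*(-33))*(-3) = ((16*(-2))*(-33))*(-3) = -32*(-33)*(-3) = 1056*(-3) = -3168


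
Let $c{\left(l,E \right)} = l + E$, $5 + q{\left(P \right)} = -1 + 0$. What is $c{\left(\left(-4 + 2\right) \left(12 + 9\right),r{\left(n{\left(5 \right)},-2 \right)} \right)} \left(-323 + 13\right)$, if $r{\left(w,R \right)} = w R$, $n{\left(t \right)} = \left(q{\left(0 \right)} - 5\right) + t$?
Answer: $9300$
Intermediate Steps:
$q{\left(P \right)} = -6$ ($q{\left(P \right)} = -5 + \left(-1 + 0\right) = -5 - 1 = -6$)
$n{\left(t \right)} = -11 + t$ ($n{\left(t \right)} = \left(-6 - 5\right) + t = -11 + t$)
$r{\left(w,R \right)} = R w$
$c{\left(l,E \right)} = E + l$
$c{\left(\left(-4 + 2\right) \left(12 + 9\right),r{\left(n{\left(5 \right)},-2 \right)} \right)} \left(-323 + 13\right) = \left(- 2 \left(-11 + 5\right) + \left(-4 + 2\right) \left(12 + 9\right)\right) \left(-323 + 13\right) = \left(\left(-2\right) \left(-6\right) - 42\right) \left(-310\right) = \left(12 - 42\right) \left(-310\right) = \left(-30\right) \left(-310\right) = 9300$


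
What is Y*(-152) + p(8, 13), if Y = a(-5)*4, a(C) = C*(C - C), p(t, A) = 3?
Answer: 3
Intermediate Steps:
a(C) = 0 (a(C) = C*0 = 0)
Y = 0 (Y = 0*4 = 0)
Y*(-152) + p(8, 13) = 0*(-152) + 3 = 0 + 3 = 3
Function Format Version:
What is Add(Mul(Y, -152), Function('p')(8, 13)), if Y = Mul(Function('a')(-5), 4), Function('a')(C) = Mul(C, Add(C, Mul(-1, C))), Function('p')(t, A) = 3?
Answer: 3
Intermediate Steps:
Function('a')(C) = 0 (Function('a')(C) = Mul(C, 0) = 0)
Y = 0 (Y = Mul(0, 4) = 0)
Add(Mul(Y, -152), Function('p')(8, 13)) = Add(Mul(0, -152), 3) = Add(0, 3) = 3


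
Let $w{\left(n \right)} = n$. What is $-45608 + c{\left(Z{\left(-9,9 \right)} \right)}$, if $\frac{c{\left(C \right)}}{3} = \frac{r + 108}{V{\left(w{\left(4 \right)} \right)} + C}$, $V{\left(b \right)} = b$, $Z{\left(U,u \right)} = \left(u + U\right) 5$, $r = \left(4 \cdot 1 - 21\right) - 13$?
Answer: $- \frac{91099}{2} \approx -45550.0$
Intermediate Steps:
$r = -30$ ($r = \left(4 - 21\right) - 13 = -17 - 13 = -30$)
$Z{\left(U,u \right)} = 5 U + 5 u$ ($Z{\left(U,u \right)} = \left(U + u\right) 5 = 5 U + 5 u$)
$c{\left(C \right)} = \frac{234}{4 + C}$ ($c{\left(C \right)} = 3 \frac{-30 + 108}{4 + C} = 3 \frac{78}{4 + C} = \frac{234}{4 + C}$)
$-45608 + c{\left(Z{\left(-9,9 \right)} \right)} = -45608 + \frac{234}{4 + \left(5 \left(-9\right) + 5 \cdot 9\right)} = -45608 + \frac{234}{4 + \left(-45 + 45\right)} = -45608 + \frac{234}{4 + 0} = -45608 + \frac{234}{4} = -45608 + 234 \cdot \frac{1}{4} = -45608 + \frac{117}{2} = - \frac{91099}{2}$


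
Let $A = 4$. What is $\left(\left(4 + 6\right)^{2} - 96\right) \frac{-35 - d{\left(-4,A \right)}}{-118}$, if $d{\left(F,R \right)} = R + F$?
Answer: $\frac{70}{59} \approx 1.1864$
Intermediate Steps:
$d{\left(F,R \right)} = F + R$
$\left(\left(4 + 6\right)^{2} - 96\right) \frac{-35 - d{\left(-4,A \right)}}{-118} = \left(\left(4 + 6\right)^{2} - 96\right) \frac{-35 - \left(-4 + 4\right)}{-118} = \left(10^{2} - 96\right) \left(-35 - 0\right) \left(- \frac{1}{118}\right) = \left(100 - 96\right) \left(-35 + 0\right) \left(- \frac{1}{118}\right) = 4 \left(\left(-35\right) \left(- \frac{1}{118}\right)\right) = 4 \cdot \frac{35}{118} = \frac{70}{59}$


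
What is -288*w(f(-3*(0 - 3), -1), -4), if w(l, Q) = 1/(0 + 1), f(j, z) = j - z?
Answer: -288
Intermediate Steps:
w(l, Q) = 1 (w(l, Q) = 1/1 = 1)
-288*w(f(-3*(0 - 3), -1), -4) = -288*1 = -288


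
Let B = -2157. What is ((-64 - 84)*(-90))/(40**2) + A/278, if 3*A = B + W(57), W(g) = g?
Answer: 32287/5560 ≈ 5.8070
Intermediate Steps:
A = -700 (A = (-2157 + 57)/3 = (1/3)*(-2100) = -700)
((-64 - 84)*(-90))/(40**2) + A/278 = ((-64 - 84)*(-90))/(40**2) - 700/278 = -148*(-90)/1600 - 700*1/278 = 13320*(1/1600) - 350/139 = 333/40 - 350/139 = 32287/5560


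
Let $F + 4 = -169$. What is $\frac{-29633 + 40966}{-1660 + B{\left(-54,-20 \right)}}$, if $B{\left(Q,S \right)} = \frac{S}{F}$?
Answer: $- \frac{1960609}{287160} \approx -6.8276$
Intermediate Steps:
$F = -173$ ($F = -4 - 169 = -173$)
$B{\left(Q,S \right)} = - \frac{S}{173}$ ($B{\left(Q,S \right)} = \frac{S}{-173} = S \left(- \frac{1}{173}\right) = - \frac{S}{173}$)
$\frac{-29633 + 40966}{-1660 + B{\left(-54,-20 \right)}} = \frac{-29633 + 40966}{-1660 - - \frac{20}{173}} = \frac{11333}{-1660 + \frac{20}{173}} = \frac{11333}{- \frac{287160}{173}} = 11333 \left(- \frac{173}{287160}\right) = - \frac{1960609}{287160}$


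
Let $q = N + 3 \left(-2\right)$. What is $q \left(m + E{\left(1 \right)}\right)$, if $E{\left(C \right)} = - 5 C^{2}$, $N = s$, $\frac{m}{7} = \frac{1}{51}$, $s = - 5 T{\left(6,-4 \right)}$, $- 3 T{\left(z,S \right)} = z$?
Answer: $- \frac{992}{51} \approx -19.451$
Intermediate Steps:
$T{\left(z,S \right)} = - \frac{z}{3}$
$s = 10$ ($s = - 5 \left(\left(- \frac{1}{3}\right) 6\right) = \left(-5\right) \left(-2\right) = 10$)
$m = \frac{7}{51} \approx 0.13725$
$N = 10$
$q = 4$ ($q = 10 + 3 \left(-2\right) = 10 - 6 = 4$)
$q \left(m + E{\left(1 \right)}\right) = 4 \left(\frac{7}{51} - 5 \cdot 1^{2}\right) = 4 \left(\frac{7}{51} - 5\right) = 4 \left(- \frac{248}{51}\right) = - \frac{992}{51}$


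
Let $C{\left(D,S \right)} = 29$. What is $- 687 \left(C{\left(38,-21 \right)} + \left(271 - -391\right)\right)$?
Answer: $-474717$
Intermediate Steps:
$- 687 \left(C{\left(38,-21 \right)} + \left(271 - -391\right)\right) = - 687 \left(29 + \left(271 - -391\right)\right) = - 687 \left(29 + \left(271 + 391\right)\right) = - 687 \left(29 + 662\right) = \left(-687\right) 691 = -474717$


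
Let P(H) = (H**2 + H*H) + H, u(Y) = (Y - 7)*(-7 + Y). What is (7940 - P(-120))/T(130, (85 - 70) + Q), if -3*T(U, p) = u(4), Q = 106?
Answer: 20740/3 ≈ 6913.3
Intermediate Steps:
u(Y) = (-7 + Y)**2 (u(Y) = (-7 + Y)*(-7 + Y) = (-7 + Y)**2)
P(H) = H + 2*H**2 (P(H) = (H**2 + H**2) + H = 2*H**2 + H = H + 2*H**2)
T(U, p) = -3 (T(U, p) = -(-7 + 4)**2/3 = -1/3*(-3)**2 = -1/3*9 = -3)
(7940 - P(-120))/T(130, (85 - 70) + Q) = (7940 - (-120)*(1 + 2*(-120)))/(-3) = (7940 - (-120)*(1 - 240))*(-1/3) = (7940 - (-120)*(-239))*(-1/3) = (7940 - 1*28680)*(-1/3) = (7940 - 28680)*(-1/3) = -20740*(-1/3) = 20740/3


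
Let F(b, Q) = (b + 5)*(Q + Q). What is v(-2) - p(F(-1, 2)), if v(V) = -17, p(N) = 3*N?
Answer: -65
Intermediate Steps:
F(b, Q) = 2*Q*(5 + b) (F(b, Q) = (5 + b)*(2*Q) = 2*Q*(5 + b))
v(-2) - p(F(-1, 2)) = -17 - 3*2*2*(5 - 1) = -17 - 3*2*2*4 = -17 - 3*16 = -17 - 1*48 = -17 - 48 = -65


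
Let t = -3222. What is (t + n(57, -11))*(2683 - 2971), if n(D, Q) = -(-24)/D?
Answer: 17628480/19 ≈ 9.2782e+5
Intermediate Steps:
n(D, Q) = 24/D
(t + n(57, -11))*(2683 - 2971) = (-3222 + 24/57)*(2683 - 2971) = (-3222 + 24*(1/57))*(-288) = (-3222 + 8/19)*(-288) = -61210/19*(-288) = 17628480/19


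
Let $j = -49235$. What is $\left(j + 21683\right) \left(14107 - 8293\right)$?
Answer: $-160187328$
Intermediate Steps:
$\left(j + 21683\right) \left(14107 - 8293\right) = \left(-49235 + 21683\right) \left(14107 - 8293\right) = \left(-27552\right) 5814 = -160187328$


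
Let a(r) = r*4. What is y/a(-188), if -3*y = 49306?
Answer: 24653/1128 ≈ 21.855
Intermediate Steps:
a(r) = 4*r
y = -49306/3 (y = -⅓*49306 = -49306/3 ≈ -16435.)
y/a(-188) = -49306/(3*(4*(-188))) = -49306/3/(-752) = -49306/3*(-1/752) = 24653/1128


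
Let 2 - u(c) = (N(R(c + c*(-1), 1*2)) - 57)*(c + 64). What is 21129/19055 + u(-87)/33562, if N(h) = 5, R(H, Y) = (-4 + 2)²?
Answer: 343189914/319761955 ≈ 1.0733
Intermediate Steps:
R(H, Y) = 4 (R(H, Y) = (-2)² = 4)
u(c) = 3330 + 52*c (u(c) = 2 - (5 - 57)*(c + 64) = 2 - (-52)*(64 + c) = 2 - (-3328 - 52*c) = 2 + (3328 + 52*c) = 3330 + 52*c)
21129/19055 + u(-87)/33562 = 21129/19055 + (3330 + 52*(-87))/33562 = 21129*(1/19055) + (3330 - 4524)*(1/33562) = 21129/19055 - 1194*1/33562 = 21129/19055 - 597/16781 = 343189914/319761955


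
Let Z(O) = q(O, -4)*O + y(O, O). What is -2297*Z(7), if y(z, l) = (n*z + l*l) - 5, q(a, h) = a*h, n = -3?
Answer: 397381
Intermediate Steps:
y(z, l) = -5 + l² - 3*z (y(z, l) = (-3*z + l*l) - 5 = (-3*z + l²) - 5 = (l² - 3*z) - 5 = -5 + l² - 3*z)
Z(O) = -5 - 3*O - 3*O² (Z(O) = (O*(-4))*O + (-5 + O² - 3*O) = (-4*O)*O + (-5 + O² - 3*O) = -4*O² + (-5 + O² - 3*O) = -5 - 3*O - 3*O²)
-2297*Z(7) = -2297*(-5 - 3*7 - 3*7²) = -2297*(-5 - 21 - 3*49) = -2297*(-5 - 21 - 147) = -2297*(-173) = 397381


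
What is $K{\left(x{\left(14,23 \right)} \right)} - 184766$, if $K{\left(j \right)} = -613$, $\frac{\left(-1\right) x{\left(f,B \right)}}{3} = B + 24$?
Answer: $-185379$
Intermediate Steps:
$x{\left(f,B \right)} = -72 - 3 B$ ($x{\left(f,B \right)} = - 3 \left(B + 24\right) = - 3 \left(24 + B\right) = -72 - 3 B$)
$K{\left(x{\left(14,23 \right)} \right)} - 184766 = -613 - 184766 = -185379$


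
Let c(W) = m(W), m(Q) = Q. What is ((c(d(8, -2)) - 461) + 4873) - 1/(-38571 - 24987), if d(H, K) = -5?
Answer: 280100107/63558 ≈ 4407.0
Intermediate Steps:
c(W) = W
((c(d(8, -2)) - 461) + 4873) - 1/(-38571 - 24987) = ((-5 - 461) + 4873) - 1/(-38571 - 24987) = (-466 + 4873) - 1/(-63558) = 4407 - 1*(-1/63558) = 4407 + 1/63558 = 280100107/63558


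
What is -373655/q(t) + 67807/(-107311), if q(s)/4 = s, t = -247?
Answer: 40030298389/106023268 ≈ 377.56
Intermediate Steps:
q(s) = 4*s
-373655/q(t) + 67807/(-107311) = -373655/(4*(-247)) + 67807/(-107311) = -373655/(-988) + 67807*(-1/107311) = -373655*(-1/988) - 67807/107311 = 373655/988 - 67807/107311 = 40030298389/106023268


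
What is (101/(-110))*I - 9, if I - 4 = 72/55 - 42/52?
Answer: -2065837/157300 ≈ -13.133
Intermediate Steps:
I = 6437/1430 (I = 4 + (72/55 - 42/52) = 4 + (72*(1/55) - 42*1/52) = 4 + (72/55 - 21/26) = 4 + 717/1430 = 6437/1430 ≈ 4.5014)
(101/(-110))*I - 9 = (101/(-110))*(6437/1430) - 9 = (101*(-1/110))*(6437/1430) - 9 = -101/110*6437/1430 - 9 = -650137/157300 - 9 = -2065837/157300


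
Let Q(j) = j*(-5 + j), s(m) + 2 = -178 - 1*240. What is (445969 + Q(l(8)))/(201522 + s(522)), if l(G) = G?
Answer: 445993/201102 ≈ 2.2177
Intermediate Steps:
s(m) = -420 (s(m) = -2 + (-178 - 1*240) = -2 + (-178 - 240) = -2 - 418 = -420)
(445969 + Q(l(8)))/(201522 + s(522)) = (445969 + 8*(-5 + 8))/(201522 - 420) = (445969 + 8*3)/201102 = (445969 + 24)*(1/201102) = 445993*(1/201102) = 445993/201102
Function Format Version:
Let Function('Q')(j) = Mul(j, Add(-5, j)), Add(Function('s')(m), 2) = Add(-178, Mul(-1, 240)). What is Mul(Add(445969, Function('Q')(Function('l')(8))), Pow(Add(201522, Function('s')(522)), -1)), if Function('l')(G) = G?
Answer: Rational(445993, 201102) ≈ 2.2177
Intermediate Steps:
Function('s')(m) = -420 (Function('s')(m) = Add(-2, Add(-178, Mul(-1, 240))) = Add(-2, Add(-178, -240)) = Add(-2, -418) = -420)
Mul(Add(445969, Function('Q')(Function('l')(8))), Pow(Add(201522, Function('s')(522)), -1)) = Mul(Add(445969, Mul(8, Add(-5, 8))), Pow(Add(201522, -420), -1)) = Mul(Add(445969, Mul(8, 3)), Pow(201102, -1)) = Mul(Add(445969, 24), Rational(1, 201102)) = Mul(445993, Rational(1, 201102)) = Rational(445993, 201102)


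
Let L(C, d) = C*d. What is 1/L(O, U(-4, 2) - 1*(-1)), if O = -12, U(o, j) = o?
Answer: 1/36 ≈ 0.027778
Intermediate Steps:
1/L(O, U(-4, 2) - 1*(-1)) = 1/(-12*(-4 - 1*(-1))) = 1/(-12*(-4 + 1)) = 1/(-12*(-3)) = 1/36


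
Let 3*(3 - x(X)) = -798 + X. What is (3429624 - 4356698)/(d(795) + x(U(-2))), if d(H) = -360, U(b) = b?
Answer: 2781222/271 ≈ 10263.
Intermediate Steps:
x(X) = 269 - X/3 (x(X) = 3 - (-798 + X)/3 = 3 + (266 - X/3) = 269 - X/3)
(3429624 - 4356698)/(d(795) + x(U(-2))) = (3429624 - 4356698)/(-360 + (269 - 1/3*(-2))) = -927074/(-360 + (269 + 2/3)) = -927074/(-360 + 809/3) = -927074/(-271/3) = -927074*(-3/271) = 2781222/271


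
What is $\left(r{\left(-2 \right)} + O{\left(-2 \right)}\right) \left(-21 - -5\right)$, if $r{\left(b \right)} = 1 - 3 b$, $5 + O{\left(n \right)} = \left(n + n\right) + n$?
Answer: $64$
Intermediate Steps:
$O{\left(n \right)} = -5 + 3 n$ ($O{\left(n \right)} = -5 + \left(\left(n + n\right) + n\right) = -5 + \left(2 n + n\right) = -5 + 3 n$)
$\left(r{\left(-2 \right)} + O{\left(-2 \right)}\right) \left(-21 - -5\right) = \left(\left(1 - -6\right) + \left(-5 + 3 \left(-2\right)\right)\right) \left(-21 - -5\right) = \left(\left(1 + 6\right) - 11\right) \left(-21 + 5\right) = \left(7 - 11\right) \left(-16\right) = \left(-4\right) \left(-16\right) = 64$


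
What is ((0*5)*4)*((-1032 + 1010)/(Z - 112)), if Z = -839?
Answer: 0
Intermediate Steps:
((0*5)*4)*((-1032 + 1010)/(Z - 112)) = ((0*5)*4)*((-1032 + 1010)/(-839 - 112)) = (0*4)*(-22/(-951)) = 0*(-22*(-1/951)) = 0*(22/951) = 0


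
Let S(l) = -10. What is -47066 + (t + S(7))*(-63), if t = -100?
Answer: -40136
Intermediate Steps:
-47066 + (t + S(7))*(-63) = -47066 + (-100 - 10)*(-63) = -47066 - 110*(-63) = -47066 + 6930 = -40136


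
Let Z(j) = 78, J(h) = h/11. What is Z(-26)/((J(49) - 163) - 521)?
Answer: -66/575 ≈ -0.11478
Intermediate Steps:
J(h) = h/11 (J(h) = h*(1/11) = h/11)
Z(-26)/((J(49) - 163) - 521) = 78/(((1/11)*49 - 163) - 521) = 78/((49/11 - 163) - 521) = 78/(-1744/11 - 521) = 78/(-7475/11) = 78*(-11/7475) = -66/575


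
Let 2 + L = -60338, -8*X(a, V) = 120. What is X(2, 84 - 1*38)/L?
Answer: 3/12068 ≈ 0.00024859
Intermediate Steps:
X(a, V) = -15 (X(a, V) = -⅛*120 = -15)
L = -60340 (L = -2 - 60338 = -60340)
X(2, 84 - 1*38)/L = -15/(-60340) = -15*(-1/60340) = 3/12068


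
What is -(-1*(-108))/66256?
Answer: -27/16564 ≈ -0.0016300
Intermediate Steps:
-(-1*(-108))/66256 = -108/66256 = -1*27/16564 = -27/16564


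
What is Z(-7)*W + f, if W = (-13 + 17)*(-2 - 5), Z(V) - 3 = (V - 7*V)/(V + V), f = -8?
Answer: -8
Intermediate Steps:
Z(V) = 0 (Z(V) = 3 + (V - 7*V)/(V + V) = 3 + (-6*V)/((2*V)) = 3 + (-6*V)*(1/(2*V)) = 3 - 3 = 0)
W = -28 (W = 4*(-7) = -28)
Z(-7)*W + f = 0*(-28) - 8 = 0 - 8 = -8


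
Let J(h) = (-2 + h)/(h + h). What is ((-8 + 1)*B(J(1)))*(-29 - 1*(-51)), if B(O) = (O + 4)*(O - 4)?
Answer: 4851/2 ≈ 2425.5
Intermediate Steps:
J(h) = (-2 + h)/(2*h) (J(h) = (-2 + h)/((2*h)) = (-2 + h)*(1/(2*h)) = (-2 + h)/(2*h))
B(O) = (-4 + O)*(4 + O) (B(O) = (4 + O)*(-4 + O) = (-4 + O)*(4 + O))
((-8 + 1)*B(J(1)))*(-29 - 1*(-51)) = ((-8 + 1)*(-16 + ((1/2)*(-2 + 1)/1)**2))*(-29 - 1*(-51)) = (-7*(-16 + ((1/2)*1*(-1))**2))*(-29 + 51) = -7*(-16 + (-1/2)**2)*22 = -7*(-16 + 1/4)*22 = -7*(-63/4)*22 = (441/4)*22 = 4851/2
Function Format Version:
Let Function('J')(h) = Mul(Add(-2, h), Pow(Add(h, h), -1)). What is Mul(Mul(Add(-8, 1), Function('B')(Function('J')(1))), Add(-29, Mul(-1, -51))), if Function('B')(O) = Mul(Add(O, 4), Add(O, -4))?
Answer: Rational(4851, 2) ≈ 2425.5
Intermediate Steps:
Function('J')(h) = Mul(Rational(1, 2), Pow(h, -1), Add(-2, h)) (Function('J')(h) = Mul(Add(-2, h), Pow(Mul(2, h), -1)) = Mul(Add(-2, h), Mul(Rational(1, 2), Pow(h, -1))) = Mul(Rational(1, 2), Pow(h, -1), Add(-2, h)))
Function('B')(O) = Mul(Add(-4, O), Add(4, O)) (Function('B')(O) = Mul(Add(4, O), Add(-4, O)) = Mul(Add(-4, O), Add(4, O)))
Mul(Mul(Add(-8, 1), Function('B')(Function('J')(1))), Add(-29, Mul(-1, -51))) = Mul(Mul(Add(-8, 1), Add(-16, Pow(Mul(Rational(1, 2), Pow(1, -1), Add(-2, 1)), 2))), Add(-29, Mul(-1, -51))) = Mul(Mul(-7, Add(-16, Pow(Mul(Rational(1, 2), 1, -1), 2))), Add(-29, 51)) = Mul(Mul(-7, Add(-16, Pow(Rational(-1, 2), 2))), 22) = Mul(Mul(-7, Add(-16, Rational(1, 4))), 22) = Mul(Mul(-7, Rational(-63, 4)), 22) = Mul(Rational(441, 4), 22) = Rational(4851, 2)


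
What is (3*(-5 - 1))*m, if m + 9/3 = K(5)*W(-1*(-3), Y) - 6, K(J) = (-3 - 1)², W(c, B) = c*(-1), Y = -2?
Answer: 1026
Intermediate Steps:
W(c, B) = -c
K(J) = 16 (K(J) = (-4)² = 16)
m = -57 (m = -3 + (16*(-(-1)*(-3)) - 6) = -3 + (16*(-1*3) - 6) = -3 + (16*(-3) - 6) = -3 + (-48 - 6) = -3 - 54 = -57)
(3*(-5 - 1))*m = (3*(-5 - 1))*(-57) = (3*(-6))*(-57) = -18*(-57) = 1026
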